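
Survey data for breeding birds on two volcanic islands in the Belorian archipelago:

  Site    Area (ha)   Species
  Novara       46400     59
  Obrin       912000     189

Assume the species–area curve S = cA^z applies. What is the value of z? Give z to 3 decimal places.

Taking logs: ln S = ln c + z ln A, so z = (ln S₂ − ln S₁)/(ln A₂ − ln A₁).
z = ln(189/59) / ln(912000/46400) = ln(3.203) / ln(19.66) = 1.1642 / 2.9783 = 0.3909

0.391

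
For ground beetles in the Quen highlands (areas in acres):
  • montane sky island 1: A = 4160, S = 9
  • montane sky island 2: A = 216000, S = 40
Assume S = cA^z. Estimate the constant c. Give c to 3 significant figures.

0.387

z = ln(S₂/S₁) / ln(A₂/A₁) = ln(40/9) / ln(216000/4160) = 1.4917 / 3.9498 = 0.3777
c = S₁ / A₁^z = 9 / 4160^0.3777 = 9 / 23.27 = 0.3868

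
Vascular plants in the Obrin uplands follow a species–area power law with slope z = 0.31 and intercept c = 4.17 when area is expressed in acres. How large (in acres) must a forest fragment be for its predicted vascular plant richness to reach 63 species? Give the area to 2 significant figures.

63 = 4.17 × A^0.31  ⇒  A^0.31 = 63/4.17 = 15.11
ln A = ln(15.11) / 0.31 = 2.7152 / 0.31 = 8.7588
A = e^8.7588 ≈ 6366 acres

6400 acres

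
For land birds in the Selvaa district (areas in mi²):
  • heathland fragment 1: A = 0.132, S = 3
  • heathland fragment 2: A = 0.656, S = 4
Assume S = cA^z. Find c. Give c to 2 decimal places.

z = ln(S₂/S₁) / ln(A₂/A₁) = ln(4/3) / ln(0.656/0.132) = 0.2877 / 1.6034 = 0.1794
c = S₁ / A₁^z = 3 / 0.132^0.1794 = 3 / 0.6954 = 4.314

4.31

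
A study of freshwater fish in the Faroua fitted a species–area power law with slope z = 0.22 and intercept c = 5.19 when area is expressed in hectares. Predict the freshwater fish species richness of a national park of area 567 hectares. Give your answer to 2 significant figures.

S = 5.19 × 567^0.22
ln S = ln 5.19 + 0.22 × ln 567 = 1.6467 + 0.22 × 6.3404 = 3.0416
S = e^3.0416 ≈ 20.94

21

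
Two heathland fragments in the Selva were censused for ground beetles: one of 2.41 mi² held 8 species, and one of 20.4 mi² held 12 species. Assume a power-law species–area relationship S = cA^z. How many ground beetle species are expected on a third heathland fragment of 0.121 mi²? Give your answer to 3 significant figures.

4.53

z = ln(12/8) / ln(20.4/2.41) = 0.4055 / 2.1359 = 0.1898
c = 8 / 2.41^0.1898 = 8 / 1.182 = 6.77
S₃ = 6.77 × 0.121^0.1898 = 6.77 × 0.6697 ≈ 4.534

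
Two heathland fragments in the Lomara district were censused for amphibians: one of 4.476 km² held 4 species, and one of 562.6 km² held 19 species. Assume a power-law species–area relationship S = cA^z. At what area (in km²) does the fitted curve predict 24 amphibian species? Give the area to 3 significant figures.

1160 km²

z = ln(19/4) / ln(562.6/4.476) = 1.5581 / 4.8338 = 0.3223
c = 4 / 4.476^0.3223 = 4 / 1.621 = 2.467
A = (24/2.467)^(1/0.3223) ⇒ ln A = ln(9.727)/0.3223 = 7.0573
A = e^7.0573 ≈ 1161 km²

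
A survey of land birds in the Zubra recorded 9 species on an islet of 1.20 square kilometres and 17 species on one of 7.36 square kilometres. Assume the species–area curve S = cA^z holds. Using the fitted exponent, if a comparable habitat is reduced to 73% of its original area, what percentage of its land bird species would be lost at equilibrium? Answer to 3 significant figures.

10.4%

z = ln(17/9) / ln(7.36/1.2) = 0.6360 / 1.8137 = 0.3507
S_new/S_old = (A_new/A_old)^z = 0.73^0.3507 = exp(0.3507 × -0.3147) = 0.8955
Fraction lost = 1 − 0.8955 = 0.1045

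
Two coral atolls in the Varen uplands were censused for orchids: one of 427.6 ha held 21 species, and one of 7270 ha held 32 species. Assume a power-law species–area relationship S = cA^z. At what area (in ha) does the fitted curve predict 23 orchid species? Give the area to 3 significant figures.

788 ha

z = ln(32/21) / ln(7270/427.6) = 0.4212 / 2.8333 = 0.1487
c = 21 / 427.6^0.1487 = 21 / 2.461 = 8.533
A = (23/8.533)^(1/0.1487) ⇒ ln A = ln(2.696)/0.1487 = 6.6701
A = e^6.6701 ≈ 788.5 ha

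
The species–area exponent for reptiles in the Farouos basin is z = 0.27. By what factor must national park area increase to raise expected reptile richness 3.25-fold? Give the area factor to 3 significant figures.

78.7

(A₂/A₁)^0.27 = 3.25, so A₂/A₁ = 3.25^(1/0.27) = 3.25^3.704
ln(A₂/A₁) = ln 3.25 / 0.27 = 1.1787 / 0.27 = 4.3654
A₂/A₁ = e^4.3654 ≈ 78.68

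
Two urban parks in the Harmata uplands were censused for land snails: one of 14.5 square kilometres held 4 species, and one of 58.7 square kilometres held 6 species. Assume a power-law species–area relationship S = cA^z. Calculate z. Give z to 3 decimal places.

Taking logs: ln S = ln c + z ln A, so z = (ln S₂ − ln S₁)/(ln A₂ − ln A₁).
z = ln(6/4) / ln(58.7/14.5) = ln(1.5) / ln(4.048) = 0.4055 / 1.3983 = 0.2900

0.290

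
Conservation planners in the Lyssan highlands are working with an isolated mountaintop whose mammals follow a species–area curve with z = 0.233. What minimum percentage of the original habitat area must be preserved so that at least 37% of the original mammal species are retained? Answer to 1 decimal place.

Need (A_new/A_old)^0.233 = 0.37, so A_new/A_old = 0.37^(1/0.233) = 0.37^4.292
ln(A_new/A_old) = ln 0.37 / 0.233 = -0.9943 / 0.233 = -4.2672
A_new/A_old = e^-4.2672 ≈ 0.01402

1.4%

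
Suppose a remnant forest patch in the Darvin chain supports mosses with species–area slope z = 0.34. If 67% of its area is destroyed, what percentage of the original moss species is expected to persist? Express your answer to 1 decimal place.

68.6%

S_new/S_old = (A_new/A_old)^z = 0.33^0.34
= exp(0.34 × ln 0.33) = exp(0.34 × -1.1087) = exp(-0.3769) ≈ 0.686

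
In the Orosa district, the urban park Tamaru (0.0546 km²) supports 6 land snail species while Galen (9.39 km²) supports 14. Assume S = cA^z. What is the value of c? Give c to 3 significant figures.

z = ln(S₂/S₁) / ln(A₂/A₁) = ln(14/6) / ln(9.39/0.0546) = 0.8473 / 5.1474 = 0.1646
c = S₁ / A₁^z = 6 / 0.0546^0.1646 = 6 / 0.6196 = 9.683

9.68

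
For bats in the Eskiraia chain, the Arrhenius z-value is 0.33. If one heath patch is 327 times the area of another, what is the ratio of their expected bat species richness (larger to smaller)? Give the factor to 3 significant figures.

6.76

S₂/S₁ = (A₂/A₁)^z = 327^0.33
ln(S₂/S₁) = 0.33 × ln 327 = 0.33 × 5.7900 = 1.9107
S₂/S₁ = e^1.9107 ≈ 6.758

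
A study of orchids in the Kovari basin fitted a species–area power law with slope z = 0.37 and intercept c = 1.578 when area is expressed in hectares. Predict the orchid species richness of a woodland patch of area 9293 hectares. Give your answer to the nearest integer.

46 species

S = 1.578 × 9293^0.37
ln S = ln 1.578 + 0.37 × ln 9293 = 0.4562 + 0.37 × 9.1370 = 3.8369
S = e^3.8369 ≈ 46.38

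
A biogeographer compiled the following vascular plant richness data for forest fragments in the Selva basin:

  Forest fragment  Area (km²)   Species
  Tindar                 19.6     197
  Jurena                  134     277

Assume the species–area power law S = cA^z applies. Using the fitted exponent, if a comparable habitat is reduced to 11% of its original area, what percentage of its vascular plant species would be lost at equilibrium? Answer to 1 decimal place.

z = ln(277/197) / ln(134/19.6) = 0.3408 / 1.9223 = 0.1773
S_new/S_old = (A_new/A_old)^z = 0.11^0.1773 = exp(0.1773 × -2.2073) = 0.6762
Fraction lost = 1 − 0.6762 = 0.3238

32.4%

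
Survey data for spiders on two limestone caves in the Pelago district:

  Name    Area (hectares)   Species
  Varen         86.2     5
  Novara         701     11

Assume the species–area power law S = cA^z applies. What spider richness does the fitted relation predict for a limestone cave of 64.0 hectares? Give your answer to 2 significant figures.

z = ln(11/5) / ln(701/86.2) = 0.7885 / 2.0958 = 0.3762
c = 5 / 86.2^0.3762 = 5 / 5.347 = 0.935
S₃ = 0.935 × 64^0.3762 = 0.935 × 4.781 ≈ 4.47

4.5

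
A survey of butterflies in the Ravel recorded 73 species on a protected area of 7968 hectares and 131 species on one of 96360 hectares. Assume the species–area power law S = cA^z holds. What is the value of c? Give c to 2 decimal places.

z = ln(S₂/S₁) / ln(A₂/A₁) = ln(131/73) / ln(96360/7968) = 0.5847 / 2.4927 = 0.2346
c = S₁ / A₁^z = 73 / 7968^0.2346 = 73 / 8.226 = 8.874

8.87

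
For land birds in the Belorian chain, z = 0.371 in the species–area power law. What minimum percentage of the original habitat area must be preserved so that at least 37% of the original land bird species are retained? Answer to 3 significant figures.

Need (A_new/A_old)^0.371 = 0.37, so A_new/A_old = 0.37^(1/0.371) = 0.37^2.695
ln(A_new/A_old) = ln 0.37 / 0.371 = -0.9943 / 0.371 = -2.6799
A_new/A_old = e^-2.6799 ≈ 0.06857

6.86%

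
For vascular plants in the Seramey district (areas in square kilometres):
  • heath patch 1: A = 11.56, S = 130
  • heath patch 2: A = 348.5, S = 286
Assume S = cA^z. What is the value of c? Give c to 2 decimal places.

73.77

z = ln(S₂/S₁) / ln(A₂/A₁) = ln(286/130) / ln(348.5/11.56) = 0.7885 / 3.4061 = 0.2315
c = S₁ / A₁^z = 130 / 11.56^0.2315 = 130 / 1.762 = 73.77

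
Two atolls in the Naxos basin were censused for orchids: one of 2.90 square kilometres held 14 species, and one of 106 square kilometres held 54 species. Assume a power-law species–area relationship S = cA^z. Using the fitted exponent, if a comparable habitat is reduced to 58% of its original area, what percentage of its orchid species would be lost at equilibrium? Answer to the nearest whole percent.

18%

z = ln(54/14) / ln(106/2.9) = 1.3499 / 3.5987 = 0.3751
S_new/S_old = (A_new/A_old)^z = 0.58^0.3751 = exp(0.3751 × -0.5447) = 0.8152
Fraction lost = 1 − 0.8152 = 0.1848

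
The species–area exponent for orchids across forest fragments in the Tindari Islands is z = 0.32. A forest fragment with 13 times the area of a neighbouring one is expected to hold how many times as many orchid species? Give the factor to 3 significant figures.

S₂/S₁ = (A₂/A₁)^z = 13^0.32
ln(S₂/S₁) = 0.32 × ln 13 = 0.32 × 2.5649 = 0.8208
S₂/S₁ = e^0.8208 ≈ 2.272

2.27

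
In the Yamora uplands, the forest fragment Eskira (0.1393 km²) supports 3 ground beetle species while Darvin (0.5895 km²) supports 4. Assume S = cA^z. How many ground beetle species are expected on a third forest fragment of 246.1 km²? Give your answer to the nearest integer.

13

z = ln(4/3) / ln(0.5895/0.1393) = 0.2877 / 1.4426 = 0.1994
c = 3 / 0.1393^0.1994 = 3 / 0.675 = 4.445
S₃ = 4.445 × 246.1^0.1994 = 4.445 × 2.998 ≈ 13.32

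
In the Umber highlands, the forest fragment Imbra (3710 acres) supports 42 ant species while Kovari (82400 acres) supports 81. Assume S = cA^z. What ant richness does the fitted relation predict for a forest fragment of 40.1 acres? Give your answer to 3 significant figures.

16.1

z = ln(81/42) / ln(82400/3710) = 0.6568 / 3.1006 = 0.2118
c = 42 / 3710^0.2118 = 42 / 5.703 = 7.365
S₃ = 7.365 × 40.1^0.2118 = 7.365 × 2.186 ≈ 16.1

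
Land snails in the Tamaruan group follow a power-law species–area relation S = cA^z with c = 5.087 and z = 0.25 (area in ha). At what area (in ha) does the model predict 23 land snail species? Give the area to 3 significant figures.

23 = 5.087 × A^0.25  ⇒  A^0.25 = 23/5.087 = 4.521
ln A = ln(4.521) / 0.25 = 1.5088 / 0.25 = 6.0352
A = e^6.0352 ≈ 417.9 ha

418 ha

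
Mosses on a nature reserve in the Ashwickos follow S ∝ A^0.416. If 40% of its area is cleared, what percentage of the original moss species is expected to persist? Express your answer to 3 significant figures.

S_new/S_old = (A_new/A_old)^z = 0.6^0.416
= exp(0.416 × ln 0.6) = exp(0.416 × -0.5108) = exp(-0.2125) ≈ 0.8086

80.9%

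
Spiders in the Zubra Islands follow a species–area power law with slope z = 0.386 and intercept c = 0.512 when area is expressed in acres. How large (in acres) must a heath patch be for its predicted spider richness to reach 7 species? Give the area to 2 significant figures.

7 = 0.512 × A^0.386  ⇒  A^0.386 = 7/0.512 = 13.67
ln A = ln(13.67) / 0.386 = 2.6153 / 0.386 = 6.7755
A = e^6.7755 ≈ 876.1 acres

880 acres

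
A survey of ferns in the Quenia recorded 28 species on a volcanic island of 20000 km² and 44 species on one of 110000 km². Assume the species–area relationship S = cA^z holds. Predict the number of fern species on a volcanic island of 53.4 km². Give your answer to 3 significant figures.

5.82

z = ln(44/28) / ln(110000/20000) = 0.4520 / 1.7047 = 0.2651
c = 28 / 20000^0.2651 = 28 / 13.81 = 2.027
S₃ = 2.027 × 53.4^0.2651 = 2.027 × 2.871 ≈ 5.819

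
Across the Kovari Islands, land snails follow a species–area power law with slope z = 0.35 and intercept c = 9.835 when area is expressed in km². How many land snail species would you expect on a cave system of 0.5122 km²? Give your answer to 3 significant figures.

7.78

S = 9.835 × 0.5122^0.35
ln S = ln 9.835 + 0.35 × ln 0.5122 = 2.2859 + 0.35 × -0.6690 = 2.0518
S = e^2.0518 ≈ 7.782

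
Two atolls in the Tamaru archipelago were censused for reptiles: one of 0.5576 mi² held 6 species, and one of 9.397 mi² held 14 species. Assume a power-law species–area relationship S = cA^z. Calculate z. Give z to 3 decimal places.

Taking logs: ln S = ln c + z ln A, so z = (ln S₂ − ln S₁)/(ln A₂ − ln A₁).
z = ln(14/6) / ln(9.397/0.5576) = ln(2.333) / ln(16.85) = 0.8473 / 2.8245 = 0.3000

0.300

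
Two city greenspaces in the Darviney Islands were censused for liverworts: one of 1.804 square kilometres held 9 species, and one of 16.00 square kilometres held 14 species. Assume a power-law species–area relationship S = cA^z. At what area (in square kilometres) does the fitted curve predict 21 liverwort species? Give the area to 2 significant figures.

z = ln(14/9) / ln(16/1.804) = 0.4418 / 2.1826 = 0.2024
c = 9 / 1.804^0.2024 = 9 / 1.127 = 7.987
A = (21/7.987)^(1/0.2024) ⇒ ln A = ln(2.629)/0.2024 = 4.7755
A = e^4.7755 ≈ 118.6 square kilometres

120 square kilometres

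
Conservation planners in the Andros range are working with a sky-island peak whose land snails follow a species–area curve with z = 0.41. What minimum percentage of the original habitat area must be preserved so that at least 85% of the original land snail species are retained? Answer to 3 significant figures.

Need (A_new/A_old)^0.41 = 0.85, so A_new/A_old = 0.85^(1/0.41) = 0.85^2.439
ln(A_new/A_old) = ln 0.85 / 0.41 = -0.1625 / 0.41 = -0.3964
A_new/A_old = e^-0.3964 ≈ 0.6727

67.3%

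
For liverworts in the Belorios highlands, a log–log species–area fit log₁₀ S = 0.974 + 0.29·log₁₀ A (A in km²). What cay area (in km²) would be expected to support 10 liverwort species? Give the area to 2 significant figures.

1.2 km²

10 = 9.419 × A^0.29  ⇒  A^0.29 = 10/9.419 = 1.062
ln A = ln(1.062) / 0.29 = 0.0599 / 0.29 = 0.2064
A = e^0.2064 ≈ 1.229 km²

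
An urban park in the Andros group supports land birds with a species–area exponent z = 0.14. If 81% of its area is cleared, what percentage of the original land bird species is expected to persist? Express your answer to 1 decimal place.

79.3%

S_new/S_old = (A_new/A_old)^z = 0.19^0.14
= exp(0.14 × ln 0.19) = exp(0.14 × -1.6607) = exp(-0.2325) ≈ 0.7925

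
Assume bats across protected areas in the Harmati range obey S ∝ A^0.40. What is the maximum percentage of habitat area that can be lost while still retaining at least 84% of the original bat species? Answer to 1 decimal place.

Need (A_new/A_old)^0.4 = 0.84, so A_new/A_old = 0.84^(1/0.4) = 0.84^2.5
ln(A_new/A_old) = ln 0.84 / 0.4 = -0.1744 / 0.4 = -0.4359
A_new/A_old = e^-0.4359 ≈ 0.6467
Fraction that can be lost = 1 − 0.6467 = 0.3533

35.3%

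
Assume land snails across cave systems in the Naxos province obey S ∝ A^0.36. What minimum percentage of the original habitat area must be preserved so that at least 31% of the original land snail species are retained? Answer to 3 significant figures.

Need (A_new/A_old)^0.36 = 0.31, so A_new/A_old = 0.31^(1/0.36) = 0.31^2.778
ln(A_new/A_old) = ln 0.31 / 0.36 = -1.1712 / 0.36 = -3.2533
A_new/A_old = e^-3.2533 ≈ 0.03865

3.86%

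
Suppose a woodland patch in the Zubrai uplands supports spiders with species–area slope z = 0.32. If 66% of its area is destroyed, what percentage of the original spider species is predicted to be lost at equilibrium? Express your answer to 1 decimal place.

29.2%

S_new/S_old = (A_new/A_old)^z = 0.34^0.32
= exp(0.32 × ln 0.34) = exp(0.32 × -1.0788) = exp(-0.3452) ≈ 0.7081
Fraction lost = 1 − 0.7081 = 0.2919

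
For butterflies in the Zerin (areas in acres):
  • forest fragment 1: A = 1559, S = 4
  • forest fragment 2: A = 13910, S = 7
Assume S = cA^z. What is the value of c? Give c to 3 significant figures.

0.610

z = ln(S₂/S₁) / ln(A₂/A₁) = ln(7/4) / ln(13910/1559) = 0.5596 / 2.1886 = 0.2557
c = S₁ / A₁^z = 4 / 1559^0.2557 = 4 / 6.553 = 0.6104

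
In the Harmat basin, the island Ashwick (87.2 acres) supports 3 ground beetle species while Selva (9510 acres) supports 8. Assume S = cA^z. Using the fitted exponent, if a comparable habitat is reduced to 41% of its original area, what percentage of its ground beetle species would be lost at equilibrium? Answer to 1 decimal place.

z = ln(8/3) / ln(9510/87.2) = 0.9808 / 4.6919 = 0.2090
S_new/S_old = (A_new/A_old)^z = 0.41^0.2090 = exp(0.2090 × -0.8916) = 0.83
Fraction lost = 1 − 0.83 = 0.17

17.0%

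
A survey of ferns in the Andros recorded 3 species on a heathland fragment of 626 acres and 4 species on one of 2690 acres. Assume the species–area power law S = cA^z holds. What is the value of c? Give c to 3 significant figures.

z = ln(S₂/S₁) / ln(A₂/A₁) = ln(4/3) / ln(2690/626) = 0.2877 / 1.4579 = 0.1973
c = S₁ / A₁^z = 3 / 626^0.1973 = 3 / 3.563 = 0.842

0.842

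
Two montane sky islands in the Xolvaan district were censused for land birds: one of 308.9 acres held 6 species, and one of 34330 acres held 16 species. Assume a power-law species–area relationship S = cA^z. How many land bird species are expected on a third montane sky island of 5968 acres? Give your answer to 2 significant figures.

z = ln(16/6) / ln(34330/308.9) = 0.9808 / 4.7108 = 0.2082
c = 6 / 308.9^0.2082 = 6 / 3.299 = 1.819
S₃ = 1.819 × 5968^0.2082 = 1.819 × 6.112 ≈ 11.12

11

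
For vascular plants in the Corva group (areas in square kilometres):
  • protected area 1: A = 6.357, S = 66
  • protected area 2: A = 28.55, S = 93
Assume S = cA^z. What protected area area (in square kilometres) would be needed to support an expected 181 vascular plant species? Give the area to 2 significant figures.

530 square kilometres

z = ln(93/66) / ln(28.55/6.357) = 0.3429 / 1.5021 = 0.2283
c = 66 / 6.357^0.2283 = 66 / 1.525 = 43.27
A = (181/43.27)^(1/0.2283) ⇒ ln A = ln(4.183)/0.2283 = 6.2683
A = e^6.2683 ≈ 527.6 square kilometres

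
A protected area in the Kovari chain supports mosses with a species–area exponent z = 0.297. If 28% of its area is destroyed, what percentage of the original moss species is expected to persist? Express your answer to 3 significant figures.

90.7%

S_new/S_old = (A_new/A_old)^z = 0.72^0.297
= exp(0.297 × ln 0.72) = exp(0.297 × -0.3285) = exp(-0.0976) ≈ 0.907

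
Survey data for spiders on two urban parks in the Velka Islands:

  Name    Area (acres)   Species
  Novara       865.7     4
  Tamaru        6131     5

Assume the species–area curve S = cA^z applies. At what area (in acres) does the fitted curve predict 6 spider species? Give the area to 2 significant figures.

30000 acres

z = ln(5/4) / ln(6131/865.7) = 0.2231 / 1.9576 = 0.1140
c = 4 / 865.7^0.1140 = 4 / 2.162 = 1.85
A = (6/1.85)^(1/0.1140) ⇒ ln A = ln(3.243)/0.1140 = 10.3206
A = e^10.3206 ≈ 30350 acres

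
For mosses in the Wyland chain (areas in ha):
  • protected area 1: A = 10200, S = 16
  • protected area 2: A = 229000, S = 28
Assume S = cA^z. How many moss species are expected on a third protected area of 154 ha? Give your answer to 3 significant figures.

7.53

z = ln(28/16) / ln(229000/10200) = 0.5596 / 3.1113 = 0.1799
c = 16 / 10200^0.1799 = 16 / 5.26 = 3.042
S₃ = 3.042 × 154^0.1799 = 3.042 × 2.474 ≈ 7.526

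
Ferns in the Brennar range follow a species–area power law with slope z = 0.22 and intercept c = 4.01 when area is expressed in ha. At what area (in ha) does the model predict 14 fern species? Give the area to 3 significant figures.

294 ha

14 = 4.01 × A^0.22  ⇒  A^0.22 = 14/4.01 = 3.491
ln A = ln(3.491) / 0.22 = 1.2503 / 0.22 = 5.6830
A = e^5.6830 ≈ 293.8 ha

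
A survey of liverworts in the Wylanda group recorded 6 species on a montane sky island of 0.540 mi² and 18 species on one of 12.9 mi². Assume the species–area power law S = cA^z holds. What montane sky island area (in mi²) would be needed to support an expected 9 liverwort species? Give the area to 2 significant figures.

1.7 mi²

z = ln(18/6) / ln(12.9/0.54) = 1.0986 / 3.1734 = 0.3462
c = 6 / 0.54^0.3462 = 6 / 0.8079 = 7.427
A = (9/7.427)^(1/0.3462) ⇒ ln A = ln(1.212)/0.3462 = 0.5550
A = e^0.5550 ≈ 1.742 mi²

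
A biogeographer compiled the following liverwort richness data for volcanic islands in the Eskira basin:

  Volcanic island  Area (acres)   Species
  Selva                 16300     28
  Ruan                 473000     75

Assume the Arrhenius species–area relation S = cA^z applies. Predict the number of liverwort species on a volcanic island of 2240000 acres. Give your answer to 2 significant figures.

z = ln(75/28) / ln(473000/16300) = 0.9853 / 3.3679 = 0.2925
c = 28 / 16300^0.2925 = 28 / 17.07 = 1.64
S₃ = 1.64 × 2240000^0.2925 = 1.64 × 72.07 ≈ 118.2

120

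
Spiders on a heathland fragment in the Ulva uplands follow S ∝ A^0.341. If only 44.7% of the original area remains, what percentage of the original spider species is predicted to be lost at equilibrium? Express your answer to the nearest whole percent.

24%

S_new/S_old = (A_new/A_old)^z = 0.447^0.341
= exp(0.341 × ln 0.447) = exp(0.341 × -0.8052) = exp(-0.2746) ≈ 0.7599
Fraction lost = 1 − 0.7599 = 0.2401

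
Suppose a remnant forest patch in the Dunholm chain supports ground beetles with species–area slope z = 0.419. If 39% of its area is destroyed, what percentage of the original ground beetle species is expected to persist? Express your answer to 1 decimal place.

81.3%

S_new/S_old = (A_new/A_old)^z = 0.61^0.419
= exp(0.419 × ln 0.61) = exp(0.419 × -0.4943) = exp(-0.2071) ≈ 0.8129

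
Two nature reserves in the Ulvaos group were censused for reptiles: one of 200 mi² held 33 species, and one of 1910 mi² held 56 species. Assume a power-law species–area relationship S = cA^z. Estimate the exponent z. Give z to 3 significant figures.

Taking logs: ln S = ln c + z ln A, so z = (ln S₂ − ln S₁)/(ln A₂ − ln A₁).
z = ln(56/33) / ln(1910/200) = ln(1.697) / ln(9.55) = 0.5288 / 2.2565 = 0.2344

0.234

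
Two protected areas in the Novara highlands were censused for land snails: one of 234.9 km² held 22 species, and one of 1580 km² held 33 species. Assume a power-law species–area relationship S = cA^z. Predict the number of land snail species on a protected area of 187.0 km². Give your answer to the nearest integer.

z = ln(33/22) / ln(1580/234.9) = 0.4055 / 1.9060 = 0.2127
c = 22 / 234.9^0.2127 = 22 / 3.194 = 6.888
S₃ = 6.888 × 187^0.2127 = 6.888 × 3.043 ≈ 20.96

21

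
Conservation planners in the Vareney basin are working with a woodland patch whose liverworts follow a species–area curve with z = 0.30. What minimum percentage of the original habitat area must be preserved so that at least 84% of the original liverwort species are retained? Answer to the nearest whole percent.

Need (A_new/A_old)^0.3 = 0.84, so A_new/A_old = 0.84^(1/0.3) = 0.84^3.333
ln(A_new/A_old) = ln 0.84 / 0.3 = -0.1744 / 0.3 = -0.5812
A_new/A_old = e^-0.5812 ≈ 0.5592

56%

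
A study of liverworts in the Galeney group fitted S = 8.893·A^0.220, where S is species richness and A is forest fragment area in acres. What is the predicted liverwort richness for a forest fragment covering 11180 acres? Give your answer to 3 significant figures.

S = 8.893 × 11180^0.22
ln S = ln 8.893 + 0.22 × ln 11180 = 2.1853 + 0.22 × 9.3219 = 4.2361
S = e^4.2361 ≈ 69.14

69.1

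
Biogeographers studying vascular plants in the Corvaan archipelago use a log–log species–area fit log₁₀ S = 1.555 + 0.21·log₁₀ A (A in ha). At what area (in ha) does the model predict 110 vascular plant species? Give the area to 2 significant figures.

210 ha

110 = 35.89 × A^0.21  ⇒  A^0.21 = 110/35.89 = 3.065
ln A = ln(3.065) / 0.21 = 1.1200 / 0.21 = 5.3331
A = e^5.3331 ≈ 207.1 ha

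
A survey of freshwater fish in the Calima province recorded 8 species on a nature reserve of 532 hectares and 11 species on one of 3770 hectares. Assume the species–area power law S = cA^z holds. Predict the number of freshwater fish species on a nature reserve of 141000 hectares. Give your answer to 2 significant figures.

z = ln(11/8) / ln(3770/532) = 0.3185 / 1.9582 = 0.1626
c = 8 / 532^0.1626 = 8 / 2.775 = 2.883
S₃ = 2.883 × 141000^0.1626 = 2.883 × 6.877 ≈ 19.82

20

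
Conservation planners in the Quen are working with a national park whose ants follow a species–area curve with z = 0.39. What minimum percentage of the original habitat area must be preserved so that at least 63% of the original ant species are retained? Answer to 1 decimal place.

30.6%

Need (A_new/A_old)^0.39 = 0.63, so A_new/A_old = 0.63^(1/0.39) = 0.63^2.564
ln(A_new/A_old) = ln 0.63 / 0.39 = -0.4620 / 0.39 = -1.1847
A_new/A_old = e^-1.1847 ≈ 0.3058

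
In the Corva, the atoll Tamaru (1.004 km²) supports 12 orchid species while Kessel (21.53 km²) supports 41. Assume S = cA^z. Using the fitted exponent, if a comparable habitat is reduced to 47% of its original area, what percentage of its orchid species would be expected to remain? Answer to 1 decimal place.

z = ln(41/12) / ln(21.53/1.004) = 1.2287 / 3.0655 = 0.4008
S_new/S_old = (A_new/A_old)^z = 0.47^0.4008 = exp(0.4008 × -0.7550) = 0.7389

73.9%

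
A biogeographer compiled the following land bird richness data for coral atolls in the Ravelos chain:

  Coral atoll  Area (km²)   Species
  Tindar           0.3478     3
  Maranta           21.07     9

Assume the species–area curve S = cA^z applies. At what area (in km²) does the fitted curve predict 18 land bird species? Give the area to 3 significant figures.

281 km²

z = ln(9/3) / ln(21.07/0.3478) = 1.0986 / 4.1040 = 0.2677
c = 3 / 0.3478^0.2677 = 3 / 0.7537 = 3.98
A = (18/3.98)^(1/0.2677) ⇒ ln A = ln(4.522)/0.2677 = 5.6372
A = e^5.6372 ≈ 280.7 km²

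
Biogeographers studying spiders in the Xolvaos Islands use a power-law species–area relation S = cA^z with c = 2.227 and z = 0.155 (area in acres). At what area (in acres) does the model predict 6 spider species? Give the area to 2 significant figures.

600 acres

6 = 2.227 × A^0.155  ⇒  A^0.155 = 6/2.227 = 2.694
ln A = ln(2.694) / 0.155 = 0.9911 / 0.155 = 6.3942
A = e^6.3942 ≈ 598.4 acres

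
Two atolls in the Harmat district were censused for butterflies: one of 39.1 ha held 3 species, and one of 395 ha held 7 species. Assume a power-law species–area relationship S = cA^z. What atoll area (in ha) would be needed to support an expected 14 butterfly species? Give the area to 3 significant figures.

z = ln(7/3) / ln(395/39.1) = 0.8473 / 2.3128 = 0.3664
c = 3 / 39.1^0.3664 = 3 / 3.831 = 0.7831
A = (14/0.7831)^(1/0.3664) ⇒ ln A = ln(17.88)/0.3664 = 7.8709
A = e^7.8709 ≈ 2620 ha

2620 ha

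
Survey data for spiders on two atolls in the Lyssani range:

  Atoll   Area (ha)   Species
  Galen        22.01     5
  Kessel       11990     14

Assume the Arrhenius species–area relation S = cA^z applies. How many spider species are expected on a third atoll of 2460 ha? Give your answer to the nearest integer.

11

z = ln(14/5) / ln(11990/22.01) = 1.0296 / 6.3003 = 0.1634
c = 5 / 22.01^0.1634 = 5 / 1.657 = 3.017
S₃ = 3.017 × 2460^0.1634 = 3.017 × 3.582 ≈ 10.81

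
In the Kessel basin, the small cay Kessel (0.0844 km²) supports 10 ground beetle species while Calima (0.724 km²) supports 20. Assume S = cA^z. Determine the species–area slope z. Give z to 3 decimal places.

0.323

Taking logs: ln S = ln c + z ln A, so z = (ln S₂ − ln S₁)/(ln A₂ − ln A₁).
z = ln(20/10) / ln(0.724/0.0844) = ln(2) / ln(8.578) = 0.6931 / 2.1492 = 0.3225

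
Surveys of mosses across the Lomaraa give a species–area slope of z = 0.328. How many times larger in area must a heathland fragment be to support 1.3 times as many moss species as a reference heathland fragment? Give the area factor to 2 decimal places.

(A₂/A₁)^0.328 = 1.3, so A₂/A₁ = 1.3^(1/0.328) = 1.3^3.049
ln(A₂/A₁) = ln 1.3 / 0.328 = 0.2624 / 0.328 = 0.7999
A₂/A₁ = e^0.7999 ≈ 2.225

2.23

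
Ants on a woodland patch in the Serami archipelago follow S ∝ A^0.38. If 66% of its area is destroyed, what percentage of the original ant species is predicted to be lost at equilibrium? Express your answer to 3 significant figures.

S_new/S_old = (A_new/A_old)^z = 0.34^0.38
= exp(0.38 × ln 0.34) = exp(0.38 × -1.0788) = exp(-0.4099) ≈ 0.6637
Fraction lost = 1 − 0.6637 = 0.3363

33.6%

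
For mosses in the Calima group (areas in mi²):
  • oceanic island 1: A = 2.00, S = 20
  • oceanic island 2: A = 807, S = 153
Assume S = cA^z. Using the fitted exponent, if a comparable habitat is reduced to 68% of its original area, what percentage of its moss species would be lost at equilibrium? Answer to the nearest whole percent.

z = ln(153/20) / ln(807/2) = 2.0347 / 6.0002 = 0.3391
S_new/S_old = (A_new/A_old)^z = 0.68^0.3391 = exp(0.3391 × -0.3857) = 0.8774
Fraction lost = 1 − 0.8774 = 0.1226

12%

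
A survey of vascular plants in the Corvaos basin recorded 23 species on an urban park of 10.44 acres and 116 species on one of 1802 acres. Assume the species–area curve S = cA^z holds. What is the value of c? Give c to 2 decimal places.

z = ln(S₂/S₁) / ln(A₂/A₁) = ln(116/23) / ln(1802/10.44) = 1.6181 / 5.1510 = 0.3141
c = S₁ / A₁^z = 23 / 10.44^0.3141 = 23 / 2.089 = 11.01

11.01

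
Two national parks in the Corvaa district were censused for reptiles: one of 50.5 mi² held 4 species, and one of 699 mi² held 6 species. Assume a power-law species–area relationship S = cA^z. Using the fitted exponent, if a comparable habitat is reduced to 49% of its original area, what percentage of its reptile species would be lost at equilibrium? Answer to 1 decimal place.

z = ln(6/4) / ln(699/50.5) = 0.4055 / 2.6277 = 0.1543
S_new/S_old = (A_new/A_old)^z = 0.49^0.1543 = exp(0.1543 × -0.7133) = 0.8958
Fraction lost = 1 − 0.8958 = 0.1042

10.4%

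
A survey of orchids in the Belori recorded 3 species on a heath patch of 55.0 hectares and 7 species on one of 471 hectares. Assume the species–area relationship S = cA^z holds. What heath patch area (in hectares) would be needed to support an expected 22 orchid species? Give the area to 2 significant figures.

z = ln(7/3) / ln(471/55) = 0.8473 / 2.1475 = 0.3945
c = 3 / 55^0.3945 = 3 / 4.86 = 0.6173
A = (22/0.6173)^(1/0.3945) ⇒ ln A = ln(35.64)/0.3945 = 9.0573
A = e^9.0573 ≈ 8581 hectares

8600 hectares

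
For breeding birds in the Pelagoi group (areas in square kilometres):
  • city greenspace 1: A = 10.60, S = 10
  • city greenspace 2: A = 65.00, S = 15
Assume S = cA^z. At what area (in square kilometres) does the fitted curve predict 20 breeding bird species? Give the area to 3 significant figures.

z = ln(15/10) / ln(65/10.6) = 0.4055 / 1.8135 = 0.2236
c = 10 / 10.6^0.2236 = 10 / 1.695 = 5.899
A = (20/5.899)^(1/0.2236) ⇒ ln A = ln(3.391)/0.2236 = 5.4611
A = e^5.4611 ≈ 235.4 square kilometres

235 square kilometres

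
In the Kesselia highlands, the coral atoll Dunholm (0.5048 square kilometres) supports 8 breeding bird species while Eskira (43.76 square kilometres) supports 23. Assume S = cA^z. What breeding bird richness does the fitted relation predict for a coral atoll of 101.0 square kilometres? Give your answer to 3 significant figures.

z = ln(23/8) / ln(43.76/0.5048) = 1.0561 / 4.4623 = 0.2367
c = 8 / 0.5048^0.2367 = 8 / 0.8506 = 9.405
S₃ = 9.405 × 101^0.2367 = 9.405 × 2.981 ≈ 28.03

28.0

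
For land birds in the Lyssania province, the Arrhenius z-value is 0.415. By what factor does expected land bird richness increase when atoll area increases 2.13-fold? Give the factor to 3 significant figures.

1.37

S₂/S₁ = (A₂/A₁)^z = 2.13^0.415
ln(S₂/S₁) = 0.415 × ln 2.13 = 0.415 × 0.7561 = 0.3138
S₂/S₁ = e^0.3138 ≈ 1.369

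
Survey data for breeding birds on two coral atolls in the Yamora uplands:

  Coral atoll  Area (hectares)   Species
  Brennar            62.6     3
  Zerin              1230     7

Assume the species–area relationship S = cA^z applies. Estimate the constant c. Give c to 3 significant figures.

z = ln(S₂/S₁) / ln(A₂/A₁) = ln(7/3) / ln(1230/62.6) = 0.8473 / 2.9780 = 0.2845
c = S₁ / A₁^z = 3 / 62.6^0.2845 = 3 / 3.245 = 0.9246

0.925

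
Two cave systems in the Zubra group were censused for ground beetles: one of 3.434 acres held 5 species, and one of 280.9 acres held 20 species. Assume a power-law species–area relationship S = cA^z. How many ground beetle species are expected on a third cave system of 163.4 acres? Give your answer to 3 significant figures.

z = ln(20/5) / ln(280.9/3.434) = 1.3863 / 4.4043 = 0.3148
c = 5 / 3.434^0.3148 = 5 / 1.475 = 3.391
S₃ = 3.391 × 163.4^0.3148 = 3.391 × 4.973 ≈ 16.86

16.9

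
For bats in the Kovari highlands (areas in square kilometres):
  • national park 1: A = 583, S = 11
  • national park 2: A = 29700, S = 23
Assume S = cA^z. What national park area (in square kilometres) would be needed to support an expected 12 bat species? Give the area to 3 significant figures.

z = ln(23/11) / ln(29700/583) = 0.7376 / 3.9307 = 0.1877
c = 11 / 583^0.1877 = 11 / 3.304 = 3.33
A = (12/3.33)^(1/0.1877) ⇒ ln A = ln(3.604)/0.1877 = 6.8319
A = e^6.8319 ≈ 926.9 square kilometres

927 square kilometres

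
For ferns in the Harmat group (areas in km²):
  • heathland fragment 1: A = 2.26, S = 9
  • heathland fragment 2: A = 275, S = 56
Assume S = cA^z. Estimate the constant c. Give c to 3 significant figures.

z = ln(S₂/S₁) / ln(A₂/A₁) = ln(56/9) / ln(275/2.26) = 1.8281 / 4.8014 = 0.3807
c = S₁ / A₁^z = 9 / 2.26^0.3807 = 9 / 1.364 = 6.598

6.60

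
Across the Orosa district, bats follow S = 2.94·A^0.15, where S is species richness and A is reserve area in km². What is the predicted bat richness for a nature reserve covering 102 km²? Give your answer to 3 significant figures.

5.88

S = 2.94 × 102^0.15
ln S = ln 2.94 + 0.15 × ln 102 = 1.0784 + 0.15 × 4.6250 = 1.7722
S = e^1.7722 ≈ 5.884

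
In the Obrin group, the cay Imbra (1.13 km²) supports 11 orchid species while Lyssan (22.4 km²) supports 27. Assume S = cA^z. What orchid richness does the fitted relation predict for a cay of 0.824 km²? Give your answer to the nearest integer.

z = ln(27/11) / ln(22.4/1.13) = 0.8979 / 2.9868 = 0.3006
c = 11 / 1.13^0.3006 = 11 / 1.037 = 10.6
S₃ = 10.6 × 0.824^0.3006 = 10.6 × 0.9435 ≈ 10

10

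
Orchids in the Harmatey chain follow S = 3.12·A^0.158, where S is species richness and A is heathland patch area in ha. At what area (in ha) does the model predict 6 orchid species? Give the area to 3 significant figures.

62.7 ha

6 = 3.12 × A^0.158  ⇒  A^0.158 = 6/3.12 = 1.923
ln A = ln(1.923) / 0.158 = 0.6539 / 0.158 = 4.1388
A = e^4.1388 ≈ 62.73 ha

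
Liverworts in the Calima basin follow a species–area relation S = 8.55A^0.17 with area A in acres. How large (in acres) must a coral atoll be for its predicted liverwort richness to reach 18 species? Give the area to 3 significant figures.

79.8 acres

18 = 8.55 × A^0.17  ⇒  A^0.17 = 18/8.55 = 2.105
ln A = ln(2.105) / 0.17 = 0.7444 / 0.17 = 4.3791
A = e^4.3791 ≈ 79.76 acres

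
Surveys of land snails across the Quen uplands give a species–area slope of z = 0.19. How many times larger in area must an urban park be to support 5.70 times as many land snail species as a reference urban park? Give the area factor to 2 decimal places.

(A₂/A₁)^0.19 = 5.7, so A₂/A₁ = 5.7^(1/0.19) = 5.7^5.263
ln(A₂/A₁) = ln 5.7 / 0.19 = 1.7405 / 0.19 = 9.1603
A₂/A₁ = e^9.1603 ≈ 9512

9512.37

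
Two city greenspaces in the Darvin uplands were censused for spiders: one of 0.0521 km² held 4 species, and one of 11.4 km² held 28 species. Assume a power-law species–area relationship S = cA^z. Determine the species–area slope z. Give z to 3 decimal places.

Taking logs: ln S = ln c + z ln A, so z = (ln S₂ − ln S₁)/(ln A₂ − ln A₁).
z = ln(28/4) / ln(11.4/0.0521) = ln(7) / ln(218.8) = 1.9459 / 5.3882 = 0.3611

0.361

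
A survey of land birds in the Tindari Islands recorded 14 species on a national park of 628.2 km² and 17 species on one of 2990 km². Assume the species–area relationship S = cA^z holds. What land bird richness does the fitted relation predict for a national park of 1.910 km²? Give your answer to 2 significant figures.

z = ln(17/14) / ln(2990/628.2) = 0.1942 / 1.5602 = 0.1244
c = 14 / 628.2^0.1244 = 14 / 2.23 = 6.279
S₃ = 6.279 × 1.91^0.1244 = 6.279 × 1.084 ≈ 6.806

6.8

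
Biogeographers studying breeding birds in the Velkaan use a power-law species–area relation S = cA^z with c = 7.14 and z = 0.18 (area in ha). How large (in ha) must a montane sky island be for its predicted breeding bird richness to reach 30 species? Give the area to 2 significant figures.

30 = 7.14 × A^0.18  ⇒  A^0.18 = 30/7.14 = 4.202
ln A = ln(4.202) / 0.18 = 1.4355 / 0.18 = 7.9749
A = e^7.9749 ≈ 2907 ha

2900 ha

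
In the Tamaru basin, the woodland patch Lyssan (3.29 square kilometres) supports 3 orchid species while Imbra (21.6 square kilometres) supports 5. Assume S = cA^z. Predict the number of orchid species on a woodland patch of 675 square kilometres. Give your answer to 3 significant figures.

z = ln(5/3) / ln(21.6/3.29) = 0.5108 / 1.8818 = 0.2715
c = 3 / 3.29^0.2715 = 3 / 1.382 = 2.171
S₃ = 2.171 × 675^0.2715 = 2.171 × 5.862 ≈ 12.73

12.7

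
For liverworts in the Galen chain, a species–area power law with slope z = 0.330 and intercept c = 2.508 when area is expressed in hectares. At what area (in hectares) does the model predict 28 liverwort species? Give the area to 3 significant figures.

1500 hectares

28 = 2.508 × A^0.33  ⇒  A^0.33 = 28/2.508 = 11.16
ln A = ln(11.16) / 0.33 = 2.4127 / 0.33 = 7.3113
A = e^7.3113 ≈ 1497 hectares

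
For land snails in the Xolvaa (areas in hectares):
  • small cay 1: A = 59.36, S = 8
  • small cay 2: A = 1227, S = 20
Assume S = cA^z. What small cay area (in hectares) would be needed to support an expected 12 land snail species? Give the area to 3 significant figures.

227 hectares

z = ln(20/8) / ln(1227/59.36) = 0.9163 / 3.0287 = 0.3025
c = 8 / 59.36^0.3025 = 8 / 3.44 = 2.326
A = (12/2.326)^(1/0.3025) ⇒ ln A = ln(5.16)/0.3025 = 5.4238
A = e^5.4238 ≈ 226.7 hectares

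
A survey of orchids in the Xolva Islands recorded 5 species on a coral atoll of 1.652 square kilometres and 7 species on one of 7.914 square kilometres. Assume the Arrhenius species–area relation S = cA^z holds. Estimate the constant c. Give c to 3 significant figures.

4.49

z = ln(S₂/S₁) / ln(A₂/A₁) = ln(7/5) / ln(7.914/1.652) = 0.3365 / 1.5666 = 0.2148
c = S₁ / A₁^z = 5 / 1.652^0.2148 = 5 / 1.114 = 4.489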